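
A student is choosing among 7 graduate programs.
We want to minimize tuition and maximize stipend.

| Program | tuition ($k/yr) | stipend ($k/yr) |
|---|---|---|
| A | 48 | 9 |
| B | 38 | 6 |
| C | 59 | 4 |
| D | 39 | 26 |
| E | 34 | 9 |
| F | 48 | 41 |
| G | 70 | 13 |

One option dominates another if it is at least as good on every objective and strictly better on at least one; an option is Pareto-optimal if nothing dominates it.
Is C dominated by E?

Yes

E vs C: tuition 34≤59, stipend 9≥4 — E is at least as good on every objective with at least one strict improvement.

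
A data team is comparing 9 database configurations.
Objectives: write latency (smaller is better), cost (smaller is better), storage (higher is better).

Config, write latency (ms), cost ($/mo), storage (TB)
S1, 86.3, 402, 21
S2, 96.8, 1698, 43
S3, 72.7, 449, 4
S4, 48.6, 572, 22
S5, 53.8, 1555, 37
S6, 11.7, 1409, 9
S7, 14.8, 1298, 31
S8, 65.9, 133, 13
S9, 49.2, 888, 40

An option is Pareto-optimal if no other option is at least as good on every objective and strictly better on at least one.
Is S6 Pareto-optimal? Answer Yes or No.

Yes

S1: worse on write latency (86.3 vs 11.7).
S2: worse on write latency (96.8 vs 11.7).
S3: worse on write latency (72.7 vs 11.7).
S4: worse on write latency (48.6 vs 11.7).
S5: worse on write latency (53.8 vs 11.7).
S7: worse on write latency (14.8 vs 11.7).
S8: worse on write latency (65.9 vs 11.7).
S9: worse on write latency (49.2 vs 11.7).
No option is at least as good as S6 on every objective and strictly better on one.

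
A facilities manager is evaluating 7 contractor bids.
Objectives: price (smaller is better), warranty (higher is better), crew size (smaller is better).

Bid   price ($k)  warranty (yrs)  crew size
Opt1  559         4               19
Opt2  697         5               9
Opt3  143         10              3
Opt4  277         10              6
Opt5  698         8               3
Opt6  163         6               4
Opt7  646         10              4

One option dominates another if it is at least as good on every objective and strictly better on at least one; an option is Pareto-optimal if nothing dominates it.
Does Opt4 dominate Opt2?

Opt4 vs Opt2: price 277≤697, warranty 10≥5, crew size 6≤9 — Opt4 is at least as good on every objective with at least one strict improvement.

Yes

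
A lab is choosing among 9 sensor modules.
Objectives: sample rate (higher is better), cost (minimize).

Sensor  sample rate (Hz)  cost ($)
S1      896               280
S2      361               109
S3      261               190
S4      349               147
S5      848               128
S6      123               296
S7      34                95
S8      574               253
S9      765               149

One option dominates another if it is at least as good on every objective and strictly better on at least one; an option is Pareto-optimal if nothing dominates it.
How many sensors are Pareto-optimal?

S1: not dominated (best sample rate).
S2: not dominated.
S3: dominated by S2 (sample rate 361≥261, cost 109≤190).
S4: dominated by S2 (sample rate 361≥349, cost 109≤147).
S5: not dominated.
S6: dominated by S1 (sample rate 896≥123, cost 280≤296).
S7: not dominated (best cost).
S8: dominated by S5 (sample rate 848≥574, cost 128≤253).
S9: dominated by S5 (sample rate 848≥765, cost 128≤149).
Pareto-optimal: S1, S2, S5, S7 → 4.

4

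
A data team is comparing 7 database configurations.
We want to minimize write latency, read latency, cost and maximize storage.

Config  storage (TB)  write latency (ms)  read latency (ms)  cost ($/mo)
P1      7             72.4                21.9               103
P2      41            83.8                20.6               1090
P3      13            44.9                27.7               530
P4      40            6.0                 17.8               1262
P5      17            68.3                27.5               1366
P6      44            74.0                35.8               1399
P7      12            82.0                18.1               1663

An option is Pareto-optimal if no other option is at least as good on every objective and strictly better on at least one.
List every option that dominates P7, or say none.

P4: storage 40≥12, write latency 6.0≤82.0, read latency 17.8≤18.1, cost 1262≤1663 — dominates P7.
Others (P1, P2, P3, P5, P6) are each worse than P7 on at least one objective.

P4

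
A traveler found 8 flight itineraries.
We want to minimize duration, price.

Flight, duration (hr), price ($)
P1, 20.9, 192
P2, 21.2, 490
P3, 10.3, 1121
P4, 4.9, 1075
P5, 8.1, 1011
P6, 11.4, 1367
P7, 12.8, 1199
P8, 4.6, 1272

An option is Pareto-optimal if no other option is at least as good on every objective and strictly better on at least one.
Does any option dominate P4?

P1: worse on duration (20.9 vs 4.9).
P2: worse on duration (21.2 vs 4.9).
P3: worse on duration (10.3 vs 4.9).
P5: worse on duration (8.1 vs 4.9).
P6: worse on duration (11.4 vs 4.9).
P7: worse on duration (12.8 vs 4.9).
P8: worse on price (1272 vs 1075).
No option is at least as good as P4 on every objective and strictly better on one.

No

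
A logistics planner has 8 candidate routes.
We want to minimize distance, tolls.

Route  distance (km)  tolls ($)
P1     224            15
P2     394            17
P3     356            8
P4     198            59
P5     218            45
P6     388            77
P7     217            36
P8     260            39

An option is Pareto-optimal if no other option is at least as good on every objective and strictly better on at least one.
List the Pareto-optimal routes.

P1: not dominated.
P2: dominated by P1 (distance 224≤394, tolls 15≤17).
P3: not dominated (best tolls).
P4: not dominated (best distance).
P5: dominated by P7 (distance 217≤218, tolls 36≤45).
P6: dominated by P1 (distance 224≤388, tolls 15≤77).
P7: not dominated.
P8: dominated by P1 (distance 224≤260, tolls 15≤39).

P1, P3, P4, P7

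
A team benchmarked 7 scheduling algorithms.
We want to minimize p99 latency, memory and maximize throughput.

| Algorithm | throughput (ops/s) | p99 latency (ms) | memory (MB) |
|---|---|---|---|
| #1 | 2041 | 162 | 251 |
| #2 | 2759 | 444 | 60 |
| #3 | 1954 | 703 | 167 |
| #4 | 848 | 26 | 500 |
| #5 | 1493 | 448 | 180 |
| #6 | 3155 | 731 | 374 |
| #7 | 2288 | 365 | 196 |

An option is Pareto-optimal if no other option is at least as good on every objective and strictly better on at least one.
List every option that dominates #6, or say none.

none

#1: worse on throughput (2041 vs 3155).
#2: worse on throughput (2759 vs 3155).
#3: worse on throughput (1954 vs 3155).
#4: worse on throughput (848 vs 3155).
#5: worse on throughput (1493 vs 3155).
#7: worse on throughput (2288 vs 3155).
No option dominates #6.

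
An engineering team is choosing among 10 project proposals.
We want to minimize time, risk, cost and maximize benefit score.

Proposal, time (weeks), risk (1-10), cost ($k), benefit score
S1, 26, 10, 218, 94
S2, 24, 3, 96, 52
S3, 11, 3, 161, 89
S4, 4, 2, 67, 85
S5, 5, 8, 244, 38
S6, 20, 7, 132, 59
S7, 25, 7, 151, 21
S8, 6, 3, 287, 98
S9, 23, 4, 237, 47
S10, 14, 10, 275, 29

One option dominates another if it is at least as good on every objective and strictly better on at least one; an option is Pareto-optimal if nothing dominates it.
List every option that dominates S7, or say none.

S2: time 24≤25, risk 3≤7, cost 96≤151, benefit score 52≥21 — dominates S7.
S4: time 4≤25, risk 2≤7, cost 67≤151, benefit score 85≥21 — dominates S7.
S6: time 20≤25, risk 7≤7, cost 132≤151, benefit score 59≥21 — dominates S7.
Others (S1, S3, S5, S8, S9, S10) are each worse than S7 on at least one objective.

S2, S4, S6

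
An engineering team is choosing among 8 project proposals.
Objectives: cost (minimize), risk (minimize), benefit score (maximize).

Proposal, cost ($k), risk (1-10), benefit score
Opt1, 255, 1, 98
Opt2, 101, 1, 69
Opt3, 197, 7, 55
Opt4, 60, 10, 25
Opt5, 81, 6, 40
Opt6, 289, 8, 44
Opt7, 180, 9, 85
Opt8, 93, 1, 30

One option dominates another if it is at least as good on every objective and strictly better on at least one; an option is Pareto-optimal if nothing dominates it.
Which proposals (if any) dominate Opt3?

Opt2: cost 101≤197, risk 1≤7, benefit score 69≥55 — dominates Opt3.
Others (Opt1, Opt4, Opt5, Opt6, Opt7, Opt8) are each worse than Opt3 on at least one objective.

Opt2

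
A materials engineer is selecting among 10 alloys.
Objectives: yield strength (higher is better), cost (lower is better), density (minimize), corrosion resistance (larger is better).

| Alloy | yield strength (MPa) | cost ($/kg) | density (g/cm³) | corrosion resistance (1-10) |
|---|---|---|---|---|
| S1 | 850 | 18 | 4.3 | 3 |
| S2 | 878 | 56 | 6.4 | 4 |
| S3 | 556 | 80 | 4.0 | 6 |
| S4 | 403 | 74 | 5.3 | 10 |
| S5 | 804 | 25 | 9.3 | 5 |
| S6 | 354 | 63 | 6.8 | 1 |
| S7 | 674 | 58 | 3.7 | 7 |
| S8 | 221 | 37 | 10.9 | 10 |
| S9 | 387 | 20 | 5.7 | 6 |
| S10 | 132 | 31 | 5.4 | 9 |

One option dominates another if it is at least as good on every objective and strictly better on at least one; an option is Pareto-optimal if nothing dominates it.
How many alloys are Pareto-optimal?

8

S1: not dominated (best cost).
S2: not dominated (best yield strength).
S3: dominated by S7 (yield strength 674≥556, cost 58≤80, density 3.7≤4.0, corrosion resistance 7≥6).
S4: not dominated.
S5: not dominated.
S6: dominated by S1 (yield strength 850≥354, cost 18≤63, density 4.3≤6.8, corrosion resistance 3≥1).
S7: not dominated (best density).
S8: not dominated.
S9: not dominated.
S10: not dominated.
Pareto-optimal: S1, S2, S4, S5, S7, S8, S9, S10 → 8.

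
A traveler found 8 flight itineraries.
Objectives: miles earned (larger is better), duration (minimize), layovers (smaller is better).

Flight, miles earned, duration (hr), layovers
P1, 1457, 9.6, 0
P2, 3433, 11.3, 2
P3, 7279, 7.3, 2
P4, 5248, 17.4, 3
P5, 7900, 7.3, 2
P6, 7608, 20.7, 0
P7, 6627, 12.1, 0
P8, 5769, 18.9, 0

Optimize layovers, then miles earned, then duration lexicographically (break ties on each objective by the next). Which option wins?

P6

First minimize layovers: best is 0, kept {P1, P6, P7, P8}.
Then maximize miles earned: best is 7608, kept {P6}.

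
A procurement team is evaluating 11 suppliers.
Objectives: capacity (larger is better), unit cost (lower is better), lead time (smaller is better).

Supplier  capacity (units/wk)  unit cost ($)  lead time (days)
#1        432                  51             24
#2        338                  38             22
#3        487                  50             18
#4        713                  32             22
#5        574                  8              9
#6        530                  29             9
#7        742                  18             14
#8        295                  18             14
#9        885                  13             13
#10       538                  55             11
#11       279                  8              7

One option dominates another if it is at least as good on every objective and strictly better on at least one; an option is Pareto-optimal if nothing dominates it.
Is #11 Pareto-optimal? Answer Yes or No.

Yes

#1: worse on unit cost (51 vs 8).
#2: worse on unit cost (38 vs 8).
#3: worse on unit cost (50 vs 8).
#4: worse on unit cost (32 vs 8).
#5: worse on lead time (9 vs 7).
#6: worse on unit cost (29 vs 8).
#7: worse on unit cost (18 vs 8).
#8: worse on unit cost (18 vs 8).
#9: worse on unit cost (13 vs 8).
#10: worse on unit cost (55 vs 8).
No option is at least as good as #11 on every objective and strictly better on one.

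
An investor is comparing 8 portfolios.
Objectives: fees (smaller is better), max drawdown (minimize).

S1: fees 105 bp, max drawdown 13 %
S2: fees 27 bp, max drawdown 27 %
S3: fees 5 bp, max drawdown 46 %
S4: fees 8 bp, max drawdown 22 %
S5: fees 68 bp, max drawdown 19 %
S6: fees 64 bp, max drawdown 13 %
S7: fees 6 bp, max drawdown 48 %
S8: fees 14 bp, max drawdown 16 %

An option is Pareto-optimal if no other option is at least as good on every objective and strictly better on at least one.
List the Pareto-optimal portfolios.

S1: dominated by S6 (fees 64≤105, max drawdown 13≤13).
S2: dominated by S4 (fees 8≤27, max drawdown 22≤27).
S3: not dominated (best fees).
S4: not dominated.
S5: dominated by S6 (fees 64≤68, max drawdown 13≤19).
S6: not dominated.
S7: dominated by S3 (fees 5≤6, max drawdown 46≤48).
S8: not dominated.

S3, S4, S6, S8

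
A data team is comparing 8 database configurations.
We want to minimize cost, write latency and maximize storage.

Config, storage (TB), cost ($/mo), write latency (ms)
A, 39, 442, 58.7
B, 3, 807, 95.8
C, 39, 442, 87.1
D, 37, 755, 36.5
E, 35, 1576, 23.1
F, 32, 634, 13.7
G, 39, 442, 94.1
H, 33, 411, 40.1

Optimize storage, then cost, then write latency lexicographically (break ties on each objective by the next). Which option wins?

First maximize storage: best is 39, kept {A, C, G}.
Then minimize cost: best is 442, kept {A, C, G}.
Then minimize write latency: best is 58.7, kept {A}.

A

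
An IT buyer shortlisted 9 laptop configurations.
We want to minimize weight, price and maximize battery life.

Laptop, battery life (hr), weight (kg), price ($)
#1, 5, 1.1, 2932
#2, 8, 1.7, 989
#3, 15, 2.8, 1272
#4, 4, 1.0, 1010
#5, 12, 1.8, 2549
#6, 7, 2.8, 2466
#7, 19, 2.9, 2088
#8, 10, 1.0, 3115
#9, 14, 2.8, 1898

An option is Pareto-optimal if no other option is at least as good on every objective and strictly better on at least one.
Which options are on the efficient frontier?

#1, #2, #3, #4, #5, #7, #8

#1: not dominated.
#2: not dominated (best price).
#3: not dominated.
#4: not dominated.
#5: not dominated.
#6: dominated by #2 (battery life 8≥7, weight 1.7≤2.8, price 989≤2466).
#7: not dominated (best battery life).
#8: not dominated.
#9: dominated by #3 (battery life 15≥14, weight 2.8≤2.8, price 1272≤1898).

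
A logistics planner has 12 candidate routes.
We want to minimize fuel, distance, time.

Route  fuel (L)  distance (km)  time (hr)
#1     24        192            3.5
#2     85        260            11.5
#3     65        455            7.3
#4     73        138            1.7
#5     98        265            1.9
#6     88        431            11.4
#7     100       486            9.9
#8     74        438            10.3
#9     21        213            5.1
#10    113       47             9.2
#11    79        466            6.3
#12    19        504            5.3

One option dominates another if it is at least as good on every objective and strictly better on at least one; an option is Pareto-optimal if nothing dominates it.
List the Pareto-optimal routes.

#1, #4, #9, #10, #12

#1: not dominated.
#2: dominated by #1 (fuel 24≤85, distance 192≤260, time 3.5≤11.5).
#3: dominated by #1 (fuel 24≤65, distance 192≤455, time 3.5≤7.3).
#4: not dominated (best time).
#5: dominated by #4 (fuel 73≤98, distance 138≤265, time 1.7≤1.9).
#6: dominated by #1 (fuel 24≤88, distance 192≤431, time 3.5≤11.4).
#7: dominated by #1 (fuel 24≤100, distance 192≤486, time 3.5≤9.9).
#8: dominated by #1 (fuel 24≤74, distance 192≤438, time 3.5≤10.3).
#9: not dominated.
#10: not dominated (best distance).
#11: dominated by #1 (fuel 24≤79, distance 192≤466, time 3.5≤6.3).
#12: not dominated (best fuel).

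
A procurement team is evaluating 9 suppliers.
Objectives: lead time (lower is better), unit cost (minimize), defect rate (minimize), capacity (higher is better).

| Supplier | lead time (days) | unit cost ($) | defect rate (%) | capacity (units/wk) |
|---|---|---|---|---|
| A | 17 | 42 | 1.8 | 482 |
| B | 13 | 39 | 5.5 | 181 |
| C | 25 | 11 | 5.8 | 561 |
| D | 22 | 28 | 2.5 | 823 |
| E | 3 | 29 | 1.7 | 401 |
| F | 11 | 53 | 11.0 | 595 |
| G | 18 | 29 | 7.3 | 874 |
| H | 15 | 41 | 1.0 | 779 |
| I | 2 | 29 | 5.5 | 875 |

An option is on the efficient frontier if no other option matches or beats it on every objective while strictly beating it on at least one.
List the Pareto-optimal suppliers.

A: dominated by H (lead time 15≤17, unit cost 41≤42, defect rate 1.0≤1.8, capacity 779≥482).
B: dominated by E (lead time 3≤13, unit cost 29≤39, defect rate 1.7≤5.5, capacity 401≥181).
C: not dominated (best unit cost).
D: not dominated.
E: not dominated.
F: dominated by I (lead time 2≤11, unit cost 29≤53, defect rate 5.5≤11.0, capacity 875≥595).
G: dominated by I (lead time 2≤18, unit cost 29≤29, defect rate 5.5≤7.3, capacity 875≥874).
H: not dominated (best defect rate).
I: not dominated (best lead time).

C, D, E, H, I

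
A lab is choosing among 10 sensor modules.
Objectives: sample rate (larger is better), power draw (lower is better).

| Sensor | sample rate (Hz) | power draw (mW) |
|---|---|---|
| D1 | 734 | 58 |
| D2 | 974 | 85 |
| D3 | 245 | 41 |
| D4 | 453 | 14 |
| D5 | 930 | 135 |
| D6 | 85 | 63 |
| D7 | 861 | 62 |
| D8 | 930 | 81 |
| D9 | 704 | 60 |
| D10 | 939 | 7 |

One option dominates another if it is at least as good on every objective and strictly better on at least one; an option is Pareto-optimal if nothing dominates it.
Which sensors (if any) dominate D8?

D10: sample rate 939≥930, power draw 7≤81 — dominates D8.
Others (D1, D2, D3, D4, D5, D6, D7, D9) are each worse than D8 on at least one objective.

D10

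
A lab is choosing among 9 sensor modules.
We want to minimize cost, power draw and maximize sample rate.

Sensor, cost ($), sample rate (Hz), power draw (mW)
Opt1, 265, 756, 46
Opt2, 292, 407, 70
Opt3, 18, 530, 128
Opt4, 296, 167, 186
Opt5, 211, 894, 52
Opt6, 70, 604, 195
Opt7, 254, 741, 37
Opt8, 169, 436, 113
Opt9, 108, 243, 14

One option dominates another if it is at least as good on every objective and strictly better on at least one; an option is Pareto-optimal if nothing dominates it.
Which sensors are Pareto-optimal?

Opt1: not dominated.
Opt2: dominated by Opt1 (cost 265≤292, sample rate 756≥407, power draw 46≤70).
Opt3: not dominated (best cost).
Opt4: dominated by Opt1 (cost 265≤296, sample rate 756≥167, power draw 46≤186).
Opt5: not dominated (best sample rate).
Opt6: not dominated.
Opt7: not dominated.
Opt8: not dominated.
Opt9: not dominated (best power draw).

Opt1, Opt3, Opt5, Opt6, Opt7, Opt8, Opt9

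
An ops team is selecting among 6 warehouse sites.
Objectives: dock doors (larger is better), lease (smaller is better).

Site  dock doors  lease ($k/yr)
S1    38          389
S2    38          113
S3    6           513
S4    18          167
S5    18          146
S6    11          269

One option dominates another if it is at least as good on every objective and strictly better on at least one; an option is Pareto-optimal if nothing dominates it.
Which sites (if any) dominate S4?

S2: dock doors 38≥18, lease 113≤167 — dominates S4.
S5: dock doors 18≥18, lease 146≤167 — dominates S4.
Others (S1, S3, S6) are each worse than S4 on at least one objective.

S2, S5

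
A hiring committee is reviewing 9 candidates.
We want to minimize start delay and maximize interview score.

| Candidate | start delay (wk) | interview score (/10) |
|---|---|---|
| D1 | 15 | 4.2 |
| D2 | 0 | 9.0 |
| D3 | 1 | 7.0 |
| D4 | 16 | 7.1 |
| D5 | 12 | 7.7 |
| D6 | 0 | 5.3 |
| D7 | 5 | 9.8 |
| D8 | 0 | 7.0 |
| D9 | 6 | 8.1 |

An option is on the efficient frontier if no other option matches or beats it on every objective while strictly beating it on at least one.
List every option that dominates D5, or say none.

D2: start delay 0≤12, interview score 9.0≥7.7 — dominates D5.
D7: start delay 5≤12, interview score 9.8≥7.7 — dominates D5.
D9: start delay 6≤12, interview score 8.1≥7.7 — dominates D5.
Others (D1, D3, D4, D6, D8) are each worse than D5 on at least one objective.

D2, D7, D9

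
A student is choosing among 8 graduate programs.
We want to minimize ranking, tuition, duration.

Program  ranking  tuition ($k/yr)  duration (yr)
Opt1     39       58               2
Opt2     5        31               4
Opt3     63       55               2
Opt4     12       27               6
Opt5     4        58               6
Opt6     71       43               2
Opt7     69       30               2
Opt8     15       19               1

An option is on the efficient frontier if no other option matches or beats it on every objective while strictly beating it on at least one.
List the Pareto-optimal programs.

Opt2, Opt4, Opt5, Opt8

Opt1: dominated by Opt8 (ranking 15≤39, tuition 19≤58, duration 1≤2).
Opt2: not dominated.
Opt3: dominated by Opt8 (ranking 15≤63, tuition 19≤55, duration 1≤2).
Opt4: not dominated.
Opt5: not dominated (best ranking).
Opt6: dominated by Opt7 (ranking 69≤71, tuition 30≤43, duration 2≤2).
Opt7: dominated by Opt8 (ranking 15≤69, tuition 19≤30, duration 1≤2).
Opt8: not dominated (best tuition).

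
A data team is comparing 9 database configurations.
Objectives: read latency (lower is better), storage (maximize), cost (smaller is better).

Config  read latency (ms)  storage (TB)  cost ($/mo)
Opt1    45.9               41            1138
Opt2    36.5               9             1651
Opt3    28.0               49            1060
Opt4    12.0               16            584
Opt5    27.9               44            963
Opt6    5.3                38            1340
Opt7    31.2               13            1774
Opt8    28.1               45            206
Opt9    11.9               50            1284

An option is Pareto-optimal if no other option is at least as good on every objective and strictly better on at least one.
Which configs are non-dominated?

Opt1: dominated by Opt3 (read latency 28.0≤45.9, storage 49≥41, cost 1060≤1138).
Opt2: dominated by Opt3 (read latency 28.0≤36.5, storage 49≥9, cost 1060≤1651).
Opt3: not dominated.
Opt4: not dominated.
Opt5: not dominated.
Opt6: not dominated (best read latency).
Opt7: dominated by Opt3 (read latency 28.0≤31.2, storage 49≥13, cost 1060≤1774).
Opt8: not dominated (best cost).
Opt9: not dominated (best storage).

Opt3, Opt4, Opt5, Opt6, Opt8, Opt9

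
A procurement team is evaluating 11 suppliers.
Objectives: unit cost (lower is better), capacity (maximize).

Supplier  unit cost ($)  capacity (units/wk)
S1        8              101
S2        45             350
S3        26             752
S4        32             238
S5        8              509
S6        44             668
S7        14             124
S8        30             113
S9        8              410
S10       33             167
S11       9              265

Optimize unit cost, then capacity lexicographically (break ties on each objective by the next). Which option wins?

S5

First minimize unit cost: best is 8, kept {S1, S5, S9}.
Then maximize capacity: best is 509, kept {S5}.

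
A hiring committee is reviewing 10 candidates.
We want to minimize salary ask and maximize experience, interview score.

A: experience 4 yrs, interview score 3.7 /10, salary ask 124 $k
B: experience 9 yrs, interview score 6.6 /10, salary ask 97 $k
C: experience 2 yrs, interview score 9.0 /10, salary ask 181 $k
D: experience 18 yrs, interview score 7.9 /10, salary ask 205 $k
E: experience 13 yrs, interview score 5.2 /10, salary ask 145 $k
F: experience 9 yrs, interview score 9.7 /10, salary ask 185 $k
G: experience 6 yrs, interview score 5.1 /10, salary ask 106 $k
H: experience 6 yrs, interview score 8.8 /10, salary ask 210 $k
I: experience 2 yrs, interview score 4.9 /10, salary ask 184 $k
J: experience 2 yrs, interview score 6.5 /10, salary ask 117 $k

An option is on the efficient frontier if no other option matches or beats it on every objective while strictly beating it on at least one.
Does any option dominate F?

A: worse on experience (4 vs 9).
B: worse on interview score (6.6 vs 9.7).
C: worse on experience (2 vs 9).
D: worse on interview score (7.9 vs 9.7).
E: worse on interview score (5.2 vs 9.7).
G: worse on experience (6 vs 9).
H: worse on experience (6 vs 9).
I: worse on experience (2 vs 9).
J: worse on experience (2 vs 9).
No option is at least as good as F on every objective and strictly better on one.

No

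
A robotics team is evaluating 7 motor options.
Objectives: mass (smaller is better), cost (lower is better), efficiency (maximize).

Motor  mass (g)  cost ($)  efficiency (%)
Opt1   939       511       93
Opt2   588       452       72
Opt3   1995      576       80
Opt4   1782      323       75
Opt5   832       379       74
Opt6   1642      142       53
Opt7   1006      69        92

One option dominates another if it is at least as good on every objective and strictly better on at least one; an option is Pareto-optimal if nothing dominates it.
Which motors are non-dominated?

Opt1, Opt2, Opt5, Opt7

Opt1: not dominated (best efficiency).
Opt2: not dominated (best mass).
Opt3: dominated by Opt1 (mass 939≤1995, cost 511≤576, efficiency 93≥80).
Opt4: dominated by Opt7 (mass 1006≤1782, cost 69≤323, efficiency 92≥75).
Opt5: not dominated.
Opt6: dominated by Opt7 (mass 1006≤1642, cost 69≤142, efficiency 92≥53).
Opt7: not dominated (best cost).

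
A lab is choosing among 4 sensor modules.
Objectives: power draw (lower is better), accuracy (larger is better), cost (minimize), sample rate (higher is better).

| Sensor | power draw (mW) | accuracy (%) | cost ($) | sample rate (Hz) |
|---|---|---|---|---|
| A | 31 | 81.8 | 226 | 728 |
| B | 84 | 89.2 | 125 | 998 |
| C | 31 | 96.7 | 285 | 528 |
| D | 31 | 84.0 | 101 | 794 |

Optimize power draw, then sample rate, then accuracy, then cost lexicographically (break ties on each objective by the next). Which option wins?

D

First minimize power draw: best is 31, kept {A, C, D}.
Then maximize sample rate: best is 794, kept {D}.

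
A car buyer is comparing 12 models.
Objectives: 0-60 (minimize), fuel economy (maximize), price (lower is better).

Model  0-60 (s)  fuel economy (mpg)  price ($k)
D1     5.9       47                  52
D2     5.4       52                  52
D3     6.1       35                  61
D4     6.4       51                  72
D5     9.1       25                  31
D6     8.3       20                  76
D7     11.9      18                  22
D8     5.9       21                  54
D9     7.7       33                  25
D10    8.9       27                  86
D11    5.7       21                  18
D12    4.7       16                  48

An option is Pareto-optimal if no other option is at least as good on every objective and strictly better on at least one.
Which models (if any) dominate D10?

D1: 0-60 5.9≤8.9, fuel economy 47≥27, price 52≤86 — dominates D10.
D2: 0-60 5.4≤8.9, fuel economy 52≥27, price 52≤86 — dominates D10.
D3: 0-60 6.1≤8.9, fuel economy 35≥27, price 61≤86 — dominates D10.
D4: 0-60 6.4≤8.9, fuel economy 51≥27, price 72≤86 — dominates D10.
D9: 0-60 7.7≤8.9, fuel economy 33≥27, price 25≤86 — dominates D10.
Others (D5, D6, D7, D8, D11, D12) are each worse than D10 on at least one objective.

D1, D2, D3, D4, D9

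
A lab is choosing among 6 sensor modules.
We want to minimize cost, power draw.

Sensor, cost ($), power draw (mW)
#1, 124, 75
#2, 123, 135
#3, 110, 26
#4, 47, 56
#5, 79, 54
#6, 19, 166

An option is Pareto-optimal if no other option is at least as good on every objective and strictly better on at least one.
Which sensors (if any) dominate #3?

none

#1: worse on cost (124 vs 110).
#2: worse on cost (123 vs 110).
#4: worse on power draw (56 vs 26).
#5: worse on power draw (54 vs 26).
#6: worse on power draw (166 vs 26).
No option dominates #3.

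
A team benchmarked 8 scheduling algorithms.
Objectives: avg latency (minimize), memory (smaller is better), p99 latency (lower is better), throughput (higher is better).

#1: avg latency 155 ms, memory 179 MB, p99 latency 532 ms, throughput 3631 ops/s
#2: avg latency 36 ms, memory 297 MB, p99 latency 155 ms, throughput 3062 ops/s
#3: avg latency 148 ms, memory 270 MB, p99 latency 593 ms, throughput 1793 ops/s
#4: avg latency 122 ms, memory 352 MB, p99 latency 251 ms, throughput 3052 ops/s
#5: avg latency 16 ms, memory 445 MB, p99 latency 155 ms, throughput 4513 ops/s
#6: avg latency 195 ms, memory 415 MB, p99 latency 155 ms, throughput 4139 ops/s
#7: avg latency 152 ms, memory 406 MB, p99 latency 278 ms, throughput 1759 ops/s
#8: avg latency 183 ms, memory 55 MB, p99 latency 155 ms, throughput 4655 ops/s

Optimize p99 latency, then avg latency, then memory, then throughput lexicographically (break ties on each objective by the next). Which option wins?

#5

First minimize p99 latency: best is 155, kept {#2, #5, #6, #8}.
Then minimize avg latency: best is 16, kept {#5}.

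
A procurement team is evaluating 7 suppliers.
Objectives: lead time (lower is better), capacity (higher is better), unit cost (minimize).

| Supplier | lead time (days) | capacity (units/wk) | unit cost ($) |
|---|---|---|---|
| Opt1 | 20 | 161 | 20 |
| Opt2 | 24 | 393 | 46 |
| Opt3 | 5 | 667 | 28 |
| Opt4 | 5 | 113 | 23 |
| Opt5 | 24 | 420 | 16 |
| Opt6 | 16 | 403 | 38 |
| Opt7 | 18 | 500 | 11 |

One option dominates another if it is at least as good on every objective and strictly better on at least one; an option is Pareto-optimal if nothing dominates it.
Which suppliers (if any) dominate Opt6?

Opt3

Opt3: lead time 5≤16, capacity 667≥403, unit cost 28≤38 — dominates Opt6.
Others (Opt1, Opt2, Opt4, Opt5, Opt7) are each worse than Opt6 on at least one objective.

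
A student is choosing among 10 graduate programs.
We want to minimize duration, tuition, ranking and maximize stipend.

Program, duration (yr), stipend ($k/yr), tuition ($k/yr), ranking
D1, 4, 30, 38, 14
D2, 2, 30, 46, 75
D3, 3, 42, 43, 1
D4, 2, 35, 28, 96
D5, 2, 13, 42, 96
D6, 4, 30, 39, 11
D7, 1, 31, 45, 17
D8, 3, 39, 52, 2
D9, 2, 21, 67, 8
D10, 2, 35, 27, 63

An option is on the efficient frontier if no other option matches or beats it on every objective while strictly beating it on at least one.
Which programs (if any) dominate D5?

D4: duration 2≤2, stipend 35≥13, tuition 28≤42, ranking 96≤96 — dominates D5.
D10: duration 2≤2, stipend 35≥13, tuition 27≤42, ranking 63≤96 — dominates D5.
Others (D1, D2, D3, D6, D7, D8, D9) are each worse than D5 on at least one objective.

D4, D10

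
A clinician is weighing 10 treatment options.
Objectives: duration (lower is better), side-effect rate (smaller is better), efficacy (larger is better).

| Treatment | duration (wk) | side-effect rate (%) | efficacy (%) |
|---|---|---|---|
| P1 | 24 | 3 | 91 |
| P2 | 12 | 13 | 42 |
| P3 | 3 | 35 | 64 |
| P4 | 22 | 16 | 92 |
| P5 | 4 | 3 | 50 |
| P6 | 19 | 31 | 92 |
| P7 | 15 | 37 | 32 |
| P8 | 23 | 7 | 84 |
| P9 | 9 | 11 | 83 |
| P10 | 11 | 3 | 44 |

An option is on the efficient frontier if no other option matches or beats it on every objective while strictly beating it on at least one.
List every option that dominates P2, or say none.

P5: duration 4≤12, side-effect rate 3≤13, efficacy 50≥42 — dominates P2.
P9: duration 9≤12, side-effect rate 11≤13, efficacy 83≥42 — dominates P2.
P10: duration 11≤12, side-effect rate 3≤13, efficacy 44≥42 — dominates P2.
Others (P1, P3, P4, P6, P7, P8) are each worse than P2 on at least one objective.

P5, P9, P10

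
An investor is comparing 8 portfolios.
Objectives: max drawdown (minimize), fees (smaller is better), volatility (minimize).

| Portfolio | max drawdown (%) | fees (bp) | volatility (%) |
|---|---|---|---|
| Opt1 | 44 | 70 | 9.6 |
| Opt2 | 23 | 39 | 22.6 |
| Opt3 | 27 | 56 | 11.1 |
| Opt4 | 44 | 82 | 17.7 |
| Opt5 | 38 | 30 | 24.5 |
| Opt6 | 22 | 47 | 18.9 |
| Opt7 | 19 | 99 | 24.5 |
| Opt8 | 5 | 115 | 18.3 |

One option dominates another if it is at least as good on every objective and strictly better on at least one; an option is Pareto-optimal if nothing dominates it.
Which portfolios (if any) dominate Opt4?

Opt1, Opt3

Opt1: max drawdown 44≤44, fees 70≤82, volatility 9.6≤17.7 — dominates Opt4.
Opt3: max drawdown 27≤44, fees 56≤82, volatility 11.1≤17.7 — dominates Opt4.
Others (Opt2, Opt5, Opt6, Opt7, Opt8) are each worse than Opt4 on at least one objective.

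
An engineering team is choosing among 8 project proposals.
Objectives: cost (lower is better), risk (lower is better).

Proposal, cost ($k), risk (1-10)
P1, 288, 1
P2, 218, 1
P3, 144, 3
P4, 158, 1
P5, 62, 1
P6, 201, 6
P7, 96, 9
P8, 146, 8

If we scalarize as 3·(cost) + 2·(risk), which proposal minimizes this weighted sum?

P1: 3·288 + 2·1 = 866
P2: 3·218 + 2·1 = 656
P3: 3·144 + 2·3 = 438
P4: 3·158 + 2·1 = 476
P5: 3·62 + 2·1 = 188
P6: 3·201 + 2·6 = 615
P7: 3·96 + 2·9 = 306
P8: 3·146 + 2·8 = 454
Lowest: P5 at 188.

P5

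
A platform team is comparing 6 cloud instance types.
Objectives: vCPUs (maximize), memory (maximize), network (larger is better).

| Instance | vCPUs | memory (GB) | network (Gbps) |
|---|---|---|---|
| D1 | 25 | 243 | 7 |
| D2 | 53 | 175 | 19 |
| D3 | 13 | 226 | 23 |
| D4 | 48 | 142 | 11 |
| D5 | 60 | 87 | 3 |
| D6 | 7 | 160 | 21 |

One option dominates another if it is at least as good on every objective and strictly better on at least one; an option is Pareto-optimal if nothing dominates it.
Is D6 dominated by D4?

No

D4 vs D6: D4 is worse on memory (142 vs 160), so it does not dominate D6.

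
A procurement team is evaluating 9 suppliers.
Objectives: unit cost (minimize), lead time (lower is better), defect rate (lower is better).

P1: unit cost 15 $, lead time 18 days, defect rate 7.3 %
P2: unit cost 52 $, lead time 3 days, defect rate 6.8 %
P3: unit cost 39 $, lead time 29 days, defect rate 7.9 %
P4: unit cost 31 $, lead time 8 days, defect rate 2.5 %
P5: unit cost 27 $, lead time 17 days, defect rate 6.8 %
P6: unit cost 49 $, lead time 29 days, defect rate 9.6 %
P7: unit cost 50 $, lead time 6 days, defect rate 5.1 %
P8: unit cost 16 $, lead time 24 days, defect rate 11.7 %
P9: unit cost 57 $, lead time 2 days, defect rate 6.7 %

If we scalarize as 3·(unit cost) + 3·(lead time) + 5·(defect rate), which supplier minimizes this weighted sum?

P1: 3·15 + 3·18 + 5·7.3 = 135.5
P2: 3·52 + 3·3 + 5·6.8 = 199.0
P3: 3·39 + 3·29 + 5·7.9 = 243.5
P4: 3·31 + 3·8 + 5·2.5 = 129.5
P5: 3·27 + 3·17 + 5·6.8 = 166.0
P6: 3·49 + 3·29 + 5·9.6 = 282.0
P7: 3·50 + 3·6 + 5·5.1 = 193.5
P8: 3·16 + 3·24 + 5·11.7 = 178.5
P9: 3·57 + 3·2 + 5·6.7 = 210.5
Lowest: P4 at 129.5.

P4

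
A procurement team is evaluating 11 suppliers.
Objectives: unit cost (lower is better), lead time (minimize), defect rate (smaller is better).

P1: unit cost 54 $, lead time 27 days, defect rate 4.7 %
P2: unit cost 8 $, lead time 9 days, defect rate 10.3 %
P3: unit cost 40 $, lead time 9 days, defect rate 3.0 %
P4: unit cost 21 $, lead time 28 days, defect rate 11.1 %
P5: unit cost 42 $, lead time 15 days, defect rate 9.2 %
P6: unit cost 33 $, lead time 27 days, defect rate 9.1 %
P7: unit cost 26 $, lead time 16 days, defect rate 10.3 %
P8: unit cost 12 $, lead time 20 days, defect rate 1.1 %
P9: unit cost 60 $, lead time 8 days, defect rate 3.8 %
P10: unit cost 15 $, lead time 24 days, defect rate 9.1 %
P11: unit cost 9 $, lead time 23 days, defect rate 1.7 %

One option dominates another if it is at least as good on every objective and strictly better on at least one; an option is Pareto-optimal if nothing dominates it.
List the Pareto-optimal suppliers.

P1: dominated by P3 (unit cost 40≤54, lead time 9≤27, defect rate 3.0≤4.7).
P2: not dominated (best unit cost).
P3: not dominated.
P4: dominated by P2 (unit cost 8≤21, lead time 9≤28, defect rate 10.3≤11.1).
P5: dominated by P3 (unit cost 40≤42, lead time 9≤15, defect rate 3.0≤9.2).
P6: dominated by P8 (unit cost 12≤33, lead time 20≤27, defect rate 1.1≤9.1).
P7: dominated by P2 (unit cost 8≤26, lead time 9≤16, defect rate 10.3≤10.3).
P8: not dominated (best defect rate).
P9: not dominated (best lead time).
P10: dominated by P8 (unit cost 12≤15, lead time 20≤24, defect rate 1.1≤9.1).
P11: not dominated.

P2, P3, P8, P9, P11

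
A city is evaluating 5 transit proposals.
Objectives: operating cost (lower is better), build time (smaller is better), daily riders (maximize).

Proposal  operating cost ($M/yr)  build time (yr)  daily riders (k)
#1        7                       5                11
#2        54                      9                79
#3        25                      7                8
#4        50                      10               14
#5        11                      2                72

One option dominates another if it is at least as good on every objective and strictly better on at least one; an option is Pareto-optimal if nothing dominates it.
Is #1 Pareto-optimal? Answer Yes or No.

Yes

#2: worse on operating cost (54 vs 7).
#3: worse on operating cost (25 vs 7).
#4: worse on operating cost (50 vs 7).
#5: worse on operating cost (11 vs 7).
No option is at least as good as #1 on every objective and strictly better on one.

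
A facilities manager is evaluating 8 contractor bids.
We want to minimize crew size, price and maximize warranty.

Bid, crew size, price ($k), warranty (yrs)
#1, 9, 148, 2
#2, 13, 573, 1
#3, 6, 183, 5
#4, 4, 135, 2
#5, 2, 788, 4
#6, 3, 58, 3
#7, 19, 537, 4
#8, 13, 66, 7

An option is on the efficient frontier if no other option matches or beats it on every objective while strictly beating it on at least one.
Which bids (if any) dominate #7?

#3: crew size 6≤19, price 183≤537, warranty 5≥4 — dominates #7.
#8: crew size 13≤19, price 66≤537, warranty 7≥4 — dominates #7.
Others (#1, #2, #4, #5, #6) are each worse than #7 on at least one objective.

#3, #8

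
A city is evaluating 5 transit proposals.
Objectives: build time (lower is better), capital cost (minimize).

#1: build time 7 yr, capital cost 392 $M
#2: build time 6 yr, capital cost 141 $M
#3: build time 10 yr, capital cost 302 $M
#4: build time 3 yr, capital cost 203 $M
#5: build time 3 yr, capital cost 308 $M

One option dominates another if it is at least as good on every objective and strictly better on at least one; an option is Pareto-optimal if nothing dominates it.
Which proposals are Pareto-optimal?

#1: dominated by #2 (build time 6≤7, capital cost 141≤392).
#2: not dominated (best capital cost).
#3: dominated by #2 (build time 6≤10, capital cost 141≤302).
#4: not dominated.
#5: dominated by #4 (build time 3≤3, capital cost 203≤308).

#2, #4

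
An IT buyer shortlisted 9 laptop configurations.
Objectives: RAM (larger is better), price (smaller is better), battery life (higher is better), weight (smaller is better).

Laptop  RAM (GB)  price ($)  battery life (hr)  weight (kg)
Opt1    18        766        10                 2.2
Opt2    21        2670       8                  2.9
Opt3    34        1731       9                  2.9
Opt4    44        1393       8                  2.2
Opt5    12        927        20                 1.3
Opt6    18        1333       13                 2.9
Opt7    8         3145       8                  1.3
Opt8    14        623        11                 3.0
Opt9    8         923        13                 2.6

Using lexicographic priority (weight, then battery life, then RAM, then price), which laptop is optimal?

First minimize weight: best is 1.3, kept {Opt5, Opt7}.
Then maximize battery life: best is 20, kept {Opt5}.

Opt5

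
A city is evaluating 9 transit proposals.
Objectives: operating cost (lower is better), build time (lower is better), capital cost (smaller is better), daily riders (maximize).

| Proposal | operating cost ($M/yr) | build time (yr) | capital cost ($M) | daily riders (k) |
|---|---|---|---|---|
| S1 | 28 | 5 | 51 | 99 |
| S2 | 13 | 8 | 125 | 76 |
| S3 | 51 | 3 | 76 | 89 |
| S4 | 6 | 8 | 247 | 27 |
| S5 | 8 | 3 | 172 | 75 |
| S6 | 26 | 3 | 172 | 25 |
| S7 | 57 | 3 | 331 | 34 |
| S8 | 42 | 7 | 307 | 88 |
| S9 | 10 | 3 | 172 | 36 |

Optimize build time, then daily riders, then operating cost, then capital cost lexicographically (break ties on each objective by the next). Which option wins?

S3

First minimize build time: best is 3, kept {S3, S5, S6, S7, S9}.
Then maximize daily riders: best is 89, kept {S3}.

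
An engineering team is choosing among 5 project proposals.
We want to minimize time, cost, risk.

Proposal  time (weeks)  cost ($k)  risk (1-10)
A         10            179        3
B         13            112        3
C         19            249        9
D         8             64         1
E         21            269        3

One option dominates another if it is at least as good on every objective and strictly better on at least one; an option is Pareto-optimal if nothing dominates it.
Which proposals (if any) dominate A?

D

D: time 8≤10, cost 64≤179, risk 1≤3 — dominates A.
Others (B, C, E) are each worse than A on at least one objective.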